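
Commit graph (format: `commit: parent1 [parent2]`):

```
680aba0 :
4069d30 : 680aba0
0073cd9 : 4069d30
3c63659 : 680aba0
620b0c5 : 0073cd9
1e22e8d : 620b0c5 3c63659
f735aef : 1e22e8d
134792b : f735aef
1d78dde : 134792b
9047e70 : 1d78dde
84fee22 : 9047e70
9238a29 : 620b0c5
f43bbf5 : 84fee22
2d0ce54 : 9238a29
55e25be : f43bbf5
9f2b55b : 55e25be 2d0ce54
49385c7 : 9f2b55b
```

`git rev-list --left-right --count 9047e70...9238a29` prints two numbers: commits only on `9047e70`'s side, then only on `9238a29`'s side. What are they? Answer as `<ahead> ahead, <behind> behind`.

Reachable from 9047e70: {0073cd9, 134792b, 1d78dde, 1e22e8d, 3c63659, 4069d30, 620b0c5, 680aba0, 9047e70, f735aef}.
Reachable from 9238a29: {0073cd9, 4069d30, 620b0c5, 680aba0, 9238a29}.
Only in 9047e70's history (ahead): {134792b, 1d78dde, 1e22e8d, 3c63659, 9047e70, f735aef} — 6.
Only in 9238a29's history (behind): {9238a29} — 1.

6 ahead, 1 behind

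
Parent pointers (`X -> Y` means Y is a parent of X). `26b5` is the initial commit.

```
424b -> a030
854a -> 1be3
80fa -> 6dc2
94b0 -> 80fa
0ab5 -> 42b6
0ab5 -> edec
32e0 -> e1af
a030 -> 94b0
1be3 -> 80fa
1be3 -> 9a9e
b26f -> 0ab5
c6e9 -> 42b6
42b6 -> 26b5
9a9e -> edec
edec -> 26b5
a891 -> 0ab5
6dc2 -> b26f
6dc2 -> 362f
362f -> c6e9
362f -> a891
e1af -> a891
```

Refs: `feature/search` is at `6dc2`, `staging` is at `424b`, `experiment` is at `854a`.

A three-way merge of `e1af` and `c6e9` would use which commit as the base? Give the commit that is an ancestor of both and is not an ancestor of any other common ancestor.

Ancestors of e1af: {0ab5, 26b5, 42b6, a891, e1af, edec}.
Ancestors of c6e9: {26b5, 42b6, c6e9}.
Common ancestors: {26b5, 42b6}.
Among these, 42b6 is not an ancestor of any other common ancestor — it is the merge base.

42b6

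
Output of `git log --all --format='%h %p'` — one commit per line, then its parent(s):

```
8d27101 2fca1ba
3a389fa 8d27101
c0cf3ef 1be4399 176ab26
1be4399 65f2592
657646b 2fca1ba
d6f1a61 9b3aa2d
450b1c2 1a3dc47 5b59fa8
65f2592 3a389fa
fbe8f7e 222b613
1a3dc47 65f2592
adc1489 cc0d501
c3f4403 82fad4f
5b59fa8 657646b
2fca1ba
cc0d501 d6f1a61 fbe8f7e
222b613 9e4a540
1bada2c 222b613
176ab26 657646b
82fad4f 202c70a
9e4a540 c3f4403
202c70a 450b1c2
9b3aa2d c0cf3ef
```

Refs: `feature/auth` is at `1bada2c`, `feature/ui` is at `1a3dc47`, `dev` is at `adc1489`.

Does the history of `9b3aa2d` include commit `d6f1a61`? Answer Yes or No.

Ancestors of 9b3aa2d: {176ab26, 1be4399, 2fca1ba, 3a389fa, 657646b, 65f2592, 8d27101, 9b3aa2d, c0cf3ef}.
d6f1a61 is not in that set, so it is not an ancestor of 9b3aa2d.

No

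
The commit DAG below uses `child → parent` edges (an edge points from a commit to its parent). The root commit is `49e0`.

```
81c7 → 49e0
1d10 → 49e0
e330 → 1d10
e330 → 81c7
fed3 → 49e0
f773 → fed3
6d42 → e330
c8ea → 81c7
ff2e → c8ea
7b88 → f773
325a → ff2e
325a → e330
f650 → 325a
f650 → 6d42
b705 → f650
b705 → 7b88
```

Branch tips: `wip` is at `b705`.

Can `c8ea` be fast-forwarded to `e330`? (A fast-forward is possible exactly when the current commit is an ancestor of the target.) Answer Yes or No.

A fast-forward from c8ea to e330 is possible iff c8ea is an ancestor of e330.
Ancestors of e330: {1d10, 49e0, 81c7, e330}.
c8ea is not among them, so fast-forward is not possible.

No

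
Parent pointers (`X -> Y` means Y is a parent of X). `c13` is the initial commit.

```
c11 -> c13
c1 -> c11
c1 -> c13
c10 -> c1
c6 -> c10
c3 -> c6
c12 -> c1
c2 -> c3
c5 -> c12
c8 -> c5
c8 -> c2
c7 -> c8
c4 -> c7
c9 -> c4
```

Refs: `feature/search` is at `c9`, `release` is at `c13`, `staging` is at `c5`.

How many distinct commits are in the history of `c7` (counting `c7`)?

11

Walking parent pointers from c7: reachable set = {c1, c10, c11, c12, c13, c2, c3, c5, c6, c7, c8}.
That is 11 commits.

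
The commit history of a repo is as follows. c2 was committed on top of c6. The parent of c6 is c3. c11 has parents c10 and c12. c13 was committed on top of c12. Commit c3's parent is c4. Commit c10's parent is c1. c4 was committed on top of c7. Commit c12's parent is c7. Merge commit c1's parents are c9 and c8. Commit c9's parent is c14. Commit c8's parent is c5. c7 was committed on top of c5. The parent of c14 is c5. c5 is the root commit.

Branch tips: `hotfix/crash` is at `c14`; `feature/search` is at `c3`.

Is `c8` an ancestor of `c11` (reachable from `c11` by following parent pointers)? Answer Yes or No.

Yes

Ancestors of c11 (commits reachable by following parents): {c1, c10, c11, c12, c14, c5, c7, c8, c9}.
c8 is in that set, so it is an ancestor of c11.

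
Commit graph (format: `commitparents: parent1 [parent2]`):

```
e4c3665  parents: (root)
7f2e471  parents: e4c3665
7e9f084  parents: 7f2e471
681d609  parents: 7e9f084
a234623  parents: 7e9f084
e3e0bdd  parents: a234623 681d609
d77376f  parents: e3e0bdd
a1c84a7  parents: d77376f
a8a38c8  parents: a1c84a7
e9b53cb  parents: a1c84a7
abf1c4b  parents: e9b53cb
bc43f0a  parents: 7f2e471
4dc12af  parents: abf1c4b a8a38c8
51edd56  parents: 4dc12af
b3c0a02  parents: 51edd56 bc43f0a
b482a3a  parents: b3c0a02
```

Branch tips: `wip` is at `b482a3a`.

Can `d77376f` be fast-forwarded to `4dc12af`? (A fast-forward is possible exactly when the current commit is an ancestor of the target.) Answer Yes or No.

A fast-forward from d77376f to 4dc12af is possible iff d77376f is an ancestor of 4dc12af.
Ancestors of 4dc12af: {4dc12af, 681d609, 7e9f084, 7f2e471, a1c84a7, a234623, a8a38c8, abf1c4b, d77376f, e3e0bdd, e4c3665, e9b53cb}.
d77376f is among them, so fast-forward is possible.

Yes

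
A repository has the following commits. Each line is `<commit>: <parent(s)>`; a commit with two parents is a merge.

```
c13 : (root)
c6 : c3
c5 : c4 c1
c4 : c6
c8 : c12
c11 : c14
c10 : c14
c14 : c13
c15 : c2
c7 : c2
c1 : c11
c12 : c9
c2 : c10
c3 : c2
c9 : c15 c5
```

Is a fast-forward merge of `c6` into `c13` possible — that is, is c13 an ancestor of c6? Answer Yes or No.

Yes

A fast-forward from c13 to c6 is possible iff c13 is an ancestor of c6.
Ancestors of c6: {c10, c13, c14, c2, c3, c6}.
c13 is among them, so fast-forward is possible.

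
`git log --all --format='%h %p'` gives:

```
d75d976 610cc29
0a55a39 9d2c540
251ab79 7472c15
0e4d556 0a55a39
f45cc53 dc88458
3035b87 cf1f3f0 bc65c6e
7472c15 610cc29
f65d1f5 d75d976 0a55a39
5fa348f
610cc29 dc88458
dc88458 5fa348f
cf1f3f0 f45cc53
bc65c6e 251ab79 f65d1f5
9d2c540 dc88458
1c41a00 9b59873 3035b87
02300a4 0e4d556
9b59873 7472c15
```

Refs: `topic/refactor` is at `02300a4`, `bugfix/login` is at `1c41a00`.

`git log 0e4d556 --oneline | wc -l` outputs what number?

Walking parent pointers from 0e4d556: reachable set = {0a55a39, 0e4d556, 5fa348f, 9d2c540, dc88458}.
That is 5 commits.

5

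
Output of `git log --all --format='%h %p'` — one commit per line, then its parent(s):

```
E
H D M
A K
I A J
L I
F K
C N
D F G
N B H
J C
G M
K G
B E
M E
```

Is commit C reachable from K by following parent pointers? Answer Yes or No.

Ancestors of K: {E, G, K, M}.
C is not in that set, so it is not an ancestor of K.

No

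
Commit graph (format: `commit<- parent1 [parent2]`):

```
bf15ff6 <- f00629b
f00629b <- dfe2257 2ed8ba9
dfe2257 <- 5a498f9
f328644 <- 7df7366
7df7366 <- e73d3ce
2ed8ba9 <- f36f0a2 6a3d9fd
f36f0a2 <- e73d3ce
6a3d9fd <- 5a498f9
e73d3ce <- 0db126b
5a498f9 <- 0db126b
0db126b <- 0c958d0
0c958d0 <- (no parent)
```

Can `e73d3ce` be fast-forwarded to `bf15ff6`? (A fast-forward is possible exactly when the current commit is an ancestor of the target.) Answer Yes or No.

Yes

A fast-forward from e73d3ce to bf15ff6 is possible iff e73d3ce is an ancestor of bf15ff6.
Ancestors of bf15ff6: {0c958d0, 0db126b, 2ed8ba9, 5a498f9, 6a3d9fd, bf15ff6, dfe2257, e73d3ce, f00629b, f36f0a2}.
e73d3ce is among them, so fast-forward is possible.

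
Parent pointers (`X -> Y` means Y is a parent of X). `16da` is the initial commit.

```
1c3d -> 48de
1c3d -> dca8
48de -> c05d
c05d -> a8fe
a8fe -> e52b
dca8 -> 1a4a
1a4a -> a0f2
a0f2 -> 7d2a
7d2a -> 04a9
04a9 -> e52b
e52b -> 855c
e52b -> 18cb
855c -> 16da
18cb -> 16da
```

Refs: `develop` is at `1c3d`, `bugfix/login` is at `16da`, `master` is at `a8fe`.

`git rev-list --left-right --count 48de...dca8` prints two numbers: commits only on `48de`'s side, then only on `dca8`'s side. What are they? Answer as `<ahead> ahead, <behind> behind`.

Reachable from 48de: {16da, 18cb, 48de, 855c, a8fe, c05d, e52b}.
Reachable from dca8: {04a9, 16da, 18cb, 1a4a, 7d2a, 855c, a0f2, dca8, e52b}.
Only in 48de's history (ahead): {48de, a8fe, c05d} — 3.
Only in dca8's history (behind): {04a9, 1a4a, 7d2a, a0f2, dca8} — 5.

3 ahead, 5 behind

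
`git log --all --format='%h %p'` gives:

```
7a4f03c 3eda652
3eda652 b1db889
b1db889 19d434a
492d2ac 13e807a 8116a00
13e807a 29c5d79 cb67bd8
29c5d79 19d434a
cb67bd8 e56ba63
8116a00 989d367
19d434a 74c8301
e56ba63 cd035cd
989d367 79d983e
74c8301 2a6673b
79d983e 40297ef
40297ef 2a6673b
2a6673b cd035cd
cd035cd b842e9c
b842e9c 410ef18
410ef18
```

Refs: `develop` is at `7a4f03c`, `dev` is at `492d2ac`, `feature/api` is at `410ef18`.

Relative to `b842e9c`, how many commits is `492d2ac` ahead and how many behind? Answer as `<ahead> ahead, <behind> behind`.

13 ahead, 0 behind

Reachable from 492d2ac: {13e807a, 19d434a, 29c5d79, 2a6673b, 40297ef, 410ef18, 492d2ac, 74c8301, 79d983e, 8116a00, 989d367, b842e9c, cb67bd8, cd035cd, e56ba63}.
Reachable from b842e9c: {410ef18, b842e9c}.
Only in 492d2ac's history (ahead): {13e807a, 19d434a, 29c5d79, 2a6673b, 40297ef, 492d2ac, 74c8301, 79d983e, 8116a00, 989d367, cb67bd8, cd035cd, e56ba63} — 13.
Only in b842e9c's history (behind): {} — 0.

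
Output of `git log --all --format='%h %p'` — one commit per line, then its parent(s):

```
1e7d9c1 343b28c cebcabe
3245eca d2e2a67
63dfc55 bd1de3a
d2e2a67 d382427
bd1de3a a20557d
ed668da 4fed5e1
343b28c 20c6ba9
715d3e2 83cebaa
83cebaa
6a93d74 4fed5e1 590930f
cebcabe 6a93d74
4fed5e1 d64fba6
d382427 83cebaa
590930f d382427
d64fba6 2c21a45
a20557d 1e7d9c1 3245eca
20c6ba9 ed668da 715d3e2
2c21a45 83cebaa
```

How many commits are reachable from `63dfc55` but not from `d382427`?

16

Reachable from 63dfc55: {1e7d9c1, 20c6ba9, 2c21a45, 3245eca, 343b28c, 4fed5e1, 590930f, 63dfc55, 6a93d74, 715d3e2, 83cebaa, a20557d, bd1de3a, cebcabe, d2e2a67, d382427, d64fba6, ed668da}.
Reachable from d382427: {83cebaa, d382427}.
In 63dfc55's history but not d382427's: {1e7d9c1, 20c6ba9, 2c21a45, 3245eca, 343b28c, 4fed5e1, 590930f, 63dfc55, 6a93d74, 715d3e2, a20557d, bd1de3a, cebcabe, d2e2a67, d64fba6, ed668da} — 16 commits.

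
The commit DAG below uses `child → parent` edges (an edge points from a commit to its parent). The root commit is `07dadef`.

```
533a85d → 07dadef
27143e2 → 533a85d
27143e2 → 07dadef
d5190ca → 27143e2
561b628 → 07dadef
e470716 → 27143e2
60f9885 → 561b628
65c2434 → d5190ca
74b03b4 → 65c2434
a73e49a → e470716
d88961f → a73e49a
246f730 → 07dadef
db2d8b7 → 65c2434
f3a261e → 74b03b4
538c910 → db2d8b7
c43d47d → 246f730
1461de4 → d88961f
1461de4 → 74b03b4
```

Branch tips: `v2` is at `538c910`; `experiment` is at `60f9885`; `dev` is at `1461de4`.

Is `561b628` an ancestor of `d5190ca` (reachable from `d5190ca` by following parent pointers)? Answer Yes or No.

Ancestors of d5190ca: {07dadef, 27143e2, 533a85d, d5190ca}.
561b628 is not in that set, so it is not an ancestor of d5190ca.

No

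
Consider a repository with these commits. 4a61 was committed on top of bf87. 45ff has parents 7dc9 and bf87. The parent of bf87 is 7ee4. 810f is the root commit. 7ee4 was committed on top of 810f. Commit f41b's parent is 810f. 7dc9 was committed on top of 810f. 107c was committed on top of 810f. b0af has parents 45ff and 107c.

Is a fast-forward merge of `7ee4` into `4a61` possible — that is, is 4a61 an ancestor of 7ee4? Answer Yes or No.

A fast-forward from 4a61 to 7ee4 is possible iff 4a61 is an ancestor of 7ee4.
Ancestors of 7ee4: {7ee4, 810f}.
4a61 is not among them, so fast-forward is not possible.

No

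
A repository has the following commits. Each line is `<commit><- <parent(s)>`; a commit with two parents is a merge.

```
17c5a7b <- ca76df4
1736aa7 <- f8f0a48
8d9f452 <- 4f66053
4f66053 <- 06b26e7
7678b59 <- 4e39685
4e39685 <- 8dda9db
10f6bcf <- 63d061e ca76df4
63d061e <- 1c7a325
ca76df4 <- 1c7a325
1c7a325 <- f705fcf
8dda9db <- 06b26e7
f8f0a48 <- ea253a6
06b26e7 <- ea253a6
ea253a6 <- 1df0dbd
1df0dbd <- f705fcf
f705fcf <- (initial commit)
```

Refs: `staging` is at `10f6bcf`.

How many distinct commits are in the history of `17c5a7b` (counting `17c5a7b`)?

Walking parent pointers from 17c5a7b: reachable set = {17c5a7b, 1c7a325, ca76df4, f705fcf}.
That is 4 commits.

4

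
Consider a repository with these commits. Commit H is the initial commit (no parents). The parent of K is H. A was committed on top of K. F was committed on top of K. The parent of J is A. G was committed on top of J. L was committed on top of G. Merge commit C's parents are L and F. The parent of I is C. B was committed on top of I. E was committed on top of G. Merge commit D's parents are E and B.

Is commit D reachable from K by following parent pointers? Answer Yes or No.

No

Ancestors of K: {H, K}.
D is not in that set, so it is not an ancestor of K.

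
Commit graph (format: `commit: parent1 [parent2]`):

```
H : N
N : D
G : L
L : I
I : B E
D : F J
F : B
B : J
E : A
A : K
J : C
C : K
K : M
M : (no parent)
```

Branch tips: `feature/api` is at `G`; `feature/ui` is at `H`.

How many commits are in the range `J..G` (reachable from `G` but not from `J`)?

Reachable from G: {A, B, C, E, G, I, J, K, L, M}.
Reachable from J: {C, J, K, M}.
In G's history but not J's: {A, B, E, G, I, L} — 6 commits.

6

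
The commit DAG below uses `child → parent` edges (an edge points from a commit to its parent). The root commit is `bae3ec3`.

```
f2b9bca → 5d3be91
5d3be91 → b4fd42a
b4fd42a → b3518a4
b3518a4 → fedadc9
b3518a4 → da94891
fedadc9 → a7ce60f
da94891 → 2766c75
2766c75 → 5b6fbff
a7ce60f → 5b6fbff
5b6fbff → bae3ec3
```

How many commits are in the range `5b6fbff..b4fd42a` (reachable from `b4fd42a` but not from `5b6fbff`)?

Reachable from b4fd42a: {2766c75, 5b6fbff, a7ce60f, b3518a4, b4fd42a, bae3ec3, da94891, fedadc9}.
Reachable from 5b6fbff: {5b6fbff, bae3ec3}.
In b4fd42a's history but not 5b6fbff's: {2766c75, a7ce60f, b3518a4, b4fd42a, da94891, fedadc9} — 6 commits.

6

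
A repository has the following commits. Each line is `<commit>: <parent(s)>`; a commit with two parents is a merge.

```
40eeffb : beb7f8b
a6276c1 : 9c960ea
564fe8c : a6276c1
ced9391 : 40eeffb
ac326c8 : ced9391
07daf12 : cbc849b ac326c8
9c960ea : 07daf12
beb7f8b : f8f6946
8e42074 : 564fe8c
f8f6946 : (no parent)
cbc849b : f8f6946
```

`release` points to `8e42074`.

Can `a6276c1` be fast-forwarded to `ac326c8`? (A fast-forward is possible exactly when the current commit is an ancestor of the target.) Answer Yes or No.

No

A fast-forward from a6276c1 to ac326c8 is possible iff a6276c1 is an ancestor of ac326c8.
Ancestors of ac326c8: {40eeffb, ac326c8, beb7f8b, ced9391, f8f6946}.
a6276c1 is not among them, so fast-forward is not possible.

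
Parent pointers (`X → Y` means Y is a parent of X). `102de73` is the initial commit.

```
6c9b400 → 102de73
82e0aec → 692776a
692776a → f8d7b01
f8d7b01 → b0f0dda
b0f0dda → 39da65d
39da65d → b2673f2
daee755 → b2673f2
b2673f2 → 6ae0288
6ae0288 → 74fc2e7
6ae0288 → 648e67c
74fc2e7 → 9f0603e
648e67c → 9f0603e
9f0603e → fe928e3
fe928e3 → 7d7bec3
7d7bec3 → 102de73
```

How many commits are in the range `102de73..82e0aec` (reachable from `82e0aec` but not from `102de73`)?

Reachable from 82e0aec: {102de73, 39da65d, 648e67c, 692776a, 6ae0288, 74fc2e7, 7d7bec3, 82e0aec, 9f0603e, b0f0dda, b2673f2, f8d7b01, fe928e3}.
Reachable from 102de73: {102de73}.
In 82e0aec's history but not 102de73's: {39da65d, 648e67c, 692776a, 6ae0288, 74fc2e7, 7d7bec3, 82e0aec, 9f0603e, b0f0dda, b2673f2, f8d7b01, fe928e3} — 12 commits.

12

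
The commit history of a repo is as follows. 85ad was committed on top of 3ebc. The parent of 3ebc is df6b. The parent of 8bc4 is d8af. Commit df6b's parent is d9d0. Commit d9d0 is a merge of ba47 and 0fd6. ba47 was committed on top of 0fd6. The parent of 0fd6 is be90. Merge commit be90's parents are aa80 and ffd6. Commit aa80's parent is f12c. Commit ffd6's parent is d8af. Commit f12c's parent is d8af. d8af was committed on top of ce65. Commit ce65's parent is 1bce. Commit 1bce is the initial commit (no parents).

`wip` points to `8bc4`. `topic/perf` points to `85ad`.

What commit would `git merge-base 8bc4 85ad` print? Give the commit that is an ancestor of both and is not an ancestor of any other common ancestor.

d8af

Ancestors of 8bc4: {1bce, 8bc4, ce65, d8af}.
Ancestors of 85ad: {0fd6, 1bce, 3ebc, 85ad, aa80, ba47, be90, ce65, d8af, d9d0, df6b, f12c, ffd6}.
Common ancestors: {1bce, ce65, d8af}.
Among these, d8af is not an ancestor of any other common ancestor — it is the merge base.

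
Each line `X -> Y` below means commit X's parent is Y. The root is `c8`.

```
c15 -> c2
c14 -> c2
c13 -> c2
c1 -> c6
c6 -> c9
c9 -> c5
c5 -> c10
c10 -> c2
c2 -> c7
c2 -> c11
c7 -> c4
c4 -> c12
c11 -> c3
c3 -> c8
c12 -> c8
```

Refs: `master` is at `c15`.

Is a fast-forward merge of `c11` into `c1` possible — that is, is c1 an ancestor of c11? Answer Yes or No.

No

A fast-forward from c1 to c11 is possible iff c1 is an ancestor of c11.
Ancestors of c11: {c11, c3, c8}.
c1 is not among them, so fast-forward is not possible.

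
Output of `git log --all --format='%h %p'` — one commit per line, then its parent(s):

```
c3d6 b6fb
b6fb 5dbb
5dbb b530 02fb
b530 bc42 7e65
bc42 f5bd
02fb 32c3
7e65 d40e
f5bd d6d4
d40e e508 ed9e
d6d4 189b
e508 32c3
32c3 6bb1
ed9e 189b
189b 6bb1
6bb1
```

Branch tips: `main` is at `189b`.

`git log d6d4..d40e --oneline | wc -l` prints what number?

Reachable from d40e: {189b, 32c3, 6bb1, d40e, e508, ed9e}.
Reachable from d6d4: {189b, 6bb1, d6d4}.
In d40e's history but not d6d4's: {32c3, d40e, e508, ed9e} — 4 commits.

4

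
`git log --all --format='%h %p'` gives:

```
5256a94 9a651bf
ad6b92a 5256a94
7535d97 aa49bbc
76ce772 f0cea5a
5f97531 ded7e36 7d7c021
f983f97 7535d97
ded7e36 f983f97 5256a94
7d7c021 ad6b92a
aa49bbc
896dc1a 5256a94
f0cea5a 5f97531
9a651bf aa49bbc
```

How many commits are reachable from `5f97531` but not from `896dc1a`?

6

Reachable from 5f97531: {5256a94, 5f97531, 7535d97, 7d7c021, 9a651bf, aa49bbc, ad6b92a, ded7e36, f983f97}.
Reachable from 896dc1a: {5256a94, 896dc1a, 9a651bf, aa49bbc}.
In 5f97531's history but not 896dc1a's: {5f97531, 7535d97, 7d7c021, ad6b92a, ded7e36, f983f97} — 6 commits.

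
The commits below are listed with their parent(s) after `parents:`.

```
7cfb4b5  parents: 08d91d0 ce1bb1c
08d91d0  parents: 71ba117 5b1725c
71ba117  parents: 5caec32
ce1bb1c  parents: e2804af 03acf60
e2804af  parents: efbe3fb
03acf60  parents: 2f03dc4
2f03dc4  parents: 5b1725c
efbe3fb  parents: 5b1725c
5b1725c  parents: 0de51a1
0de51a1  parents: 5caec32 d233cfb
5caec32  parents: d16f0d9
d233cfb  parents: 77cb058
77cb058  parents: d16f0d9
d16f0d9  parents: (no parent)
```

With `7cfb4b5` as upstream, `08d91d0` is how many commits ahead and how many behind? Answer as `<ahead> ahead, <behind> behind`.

0 ahead, 6 behind

Reachable from 08d91d0: {08d91d0, 0de51a1, 5b1725c, 5caec32, 71ba117, 77cb058, d16f0d9, d233cfb}.
Reachable from 7cfb4b5: {03acf60, 08d91d0, 0de51a1, 2f03dc4, 5b1725c, 5caec32, 71ba117, 77cb058, 7cfb4b5, ce1bb1c, d16f0d9, d233cfb, e2804af, efbe3fb}.
Only in 08d91d0's history (ahead): {} — 0.
Only in 7cfb4b5's history (behind): {03acf60, 2f03dc4, 7cfb4b5, ce1bb1c, e2804af, efbe3fb} — 6.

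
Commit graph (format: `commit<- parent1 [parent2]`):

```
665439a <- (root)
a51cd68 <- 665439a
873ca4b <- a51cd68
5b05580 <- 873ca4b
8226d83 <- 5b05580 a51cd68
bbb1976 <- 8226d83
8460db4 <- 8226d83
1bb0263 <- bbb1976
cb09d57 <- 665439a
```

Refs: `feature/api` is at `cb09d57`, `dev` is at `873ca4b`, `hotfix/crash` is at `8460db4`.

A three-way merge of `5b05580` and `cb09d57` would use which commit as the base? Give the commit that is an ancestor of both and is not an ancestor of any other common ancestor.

665439a

Ancestors of 5b05580: {5b05580, 665439a, 873ca4b, a51cd68}.
Ancestors of cb09d57: {665439a, cb09d57}.
Common ancestors: {665439a}.
The only common ancestor is 665439a, so it is the merge base.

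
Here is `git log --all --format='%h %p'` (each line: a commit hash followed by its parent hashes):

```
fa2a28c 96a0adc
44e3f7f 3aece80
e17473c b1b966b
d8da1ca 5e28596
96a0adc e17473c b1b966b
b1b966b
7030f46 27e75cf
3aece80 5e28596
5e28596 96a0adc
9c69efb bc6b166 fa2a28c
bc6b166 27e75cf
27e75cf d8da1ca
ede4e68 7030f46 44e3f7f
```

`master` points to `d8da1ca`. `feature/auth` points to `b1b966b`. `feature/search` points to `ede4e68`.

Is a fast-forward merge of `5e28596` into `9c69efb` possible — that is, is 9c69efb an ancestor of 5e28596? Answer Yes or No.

A fast-forward from 9c69efb to 5e28596 is possible iff 9c69efb is an ancestor of 5e28596.
Ancestors of 5e28596: {5e28596, 96a0adc, b1b966b, e17473c}.
9c69efb is not among them, so fast-forward is not possible.

No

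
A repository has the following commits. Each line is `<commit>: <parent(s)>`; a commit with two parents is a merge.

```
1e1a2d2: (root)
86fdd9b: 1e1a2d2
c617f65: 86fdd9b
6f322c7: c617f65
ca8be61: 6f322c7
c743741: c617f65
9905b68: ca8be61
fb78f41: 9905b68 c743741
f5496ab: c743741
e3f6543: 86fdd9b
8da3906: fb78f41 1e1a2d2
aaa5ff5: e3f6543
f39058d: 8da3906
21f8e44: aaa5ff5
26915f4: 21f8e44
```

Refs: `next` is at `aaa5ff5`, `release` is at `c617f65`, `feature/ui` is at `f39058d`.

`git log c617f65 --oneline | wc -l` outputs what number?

3

Walking parent pointers from c617f65: reachable set = {1e1a2d2, 86fdd9b, c617f65}.
That is 3 commits.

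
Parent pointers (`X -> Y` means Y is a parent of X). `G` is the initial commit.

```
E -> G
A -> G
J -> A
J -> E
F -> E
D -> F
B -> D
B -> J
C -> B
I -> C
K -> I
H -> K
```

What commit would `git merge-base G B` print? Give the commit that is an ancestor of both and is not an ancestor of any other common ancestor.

Ancestors of G: {G}.
Ancestors of B: {A, B, D, E, F, G, J}.
Common ancestors: {G}.
The only common ancestor is G, so it is the merge base.

G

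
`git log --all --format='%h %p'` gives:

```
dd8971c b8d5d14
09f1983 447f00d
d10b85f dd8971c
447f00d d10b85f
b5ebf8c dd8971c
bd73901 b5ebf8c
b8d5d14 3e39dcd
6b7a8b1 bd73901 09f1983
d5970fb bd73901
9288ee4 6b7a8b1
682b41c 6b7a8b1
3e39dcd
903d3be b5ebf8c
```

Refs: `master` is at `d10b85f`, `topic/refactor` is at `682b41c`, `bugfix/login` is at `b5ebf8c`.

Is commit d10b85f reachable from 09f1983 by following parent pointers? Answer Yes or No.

Ancestors of 09f1983 (commits reachable by following parents): {09f1983, 3e39dcd, 447f00d, b8d5d14, d10b85f, dd8971c}.
d10b85f is in that set, so it is an ancestor of 09f1983.

Yes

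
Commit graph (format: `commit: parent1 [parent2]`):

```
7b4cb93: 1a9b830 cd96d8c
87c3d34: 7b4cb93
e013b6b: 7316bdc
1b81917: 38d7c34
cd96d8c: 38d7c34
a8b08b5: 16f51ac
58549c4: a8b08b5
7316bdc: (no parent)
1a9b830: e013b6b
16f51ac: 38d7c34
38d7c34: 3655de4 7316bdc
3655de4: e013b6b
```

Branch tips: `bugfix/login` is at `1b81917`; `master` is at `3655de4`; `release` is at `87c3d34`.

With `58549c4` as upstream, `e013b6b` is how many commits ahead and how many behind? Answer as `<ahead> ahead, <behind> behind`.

0 ahead, 5 behind

Reachable from e013b6b: {7316bdc, e013b6b}.
Reachable from 58549c4: {16f51ac, 3655de4, 38d7c34, 58549c4, 7316bdc, a8b08b5, e013b6b}.
Only in e013b6b's history (ahead): {} — 0.
Only in 58549c4's history (behind): {16f51ac, 3655de4, 38d7c34, 58549c4, a8b08b5} — 5.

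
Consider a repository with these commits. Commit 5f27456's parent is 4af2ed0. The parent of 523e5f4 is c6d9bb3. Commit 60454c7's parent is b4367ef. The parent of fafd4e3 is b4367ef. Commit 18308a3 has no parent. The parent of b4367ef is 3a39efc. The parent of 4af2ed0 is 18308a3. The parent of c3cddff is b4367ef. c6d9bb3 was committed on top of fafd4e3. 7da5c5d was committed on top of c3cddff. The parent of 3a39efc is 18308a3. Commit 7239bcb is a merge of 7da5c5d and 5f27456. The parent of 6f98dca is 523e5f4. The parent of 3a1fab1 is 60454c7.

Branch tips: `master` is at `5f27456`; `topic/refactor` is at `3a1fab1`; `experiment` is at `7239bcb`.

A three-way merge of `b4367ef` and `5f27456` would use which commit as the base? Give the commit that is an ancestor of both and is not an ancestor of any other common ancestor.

Ancestors of b4367ef: {18308a3, 3a39efc, b4367ef}.
Ancestors of 5f27456: {18308a3, 4af2ed0, 5f27456}.
Common ancestors: {18308a3}.
The only common ancestor is 18308a3, so it is the merge base.

18308a3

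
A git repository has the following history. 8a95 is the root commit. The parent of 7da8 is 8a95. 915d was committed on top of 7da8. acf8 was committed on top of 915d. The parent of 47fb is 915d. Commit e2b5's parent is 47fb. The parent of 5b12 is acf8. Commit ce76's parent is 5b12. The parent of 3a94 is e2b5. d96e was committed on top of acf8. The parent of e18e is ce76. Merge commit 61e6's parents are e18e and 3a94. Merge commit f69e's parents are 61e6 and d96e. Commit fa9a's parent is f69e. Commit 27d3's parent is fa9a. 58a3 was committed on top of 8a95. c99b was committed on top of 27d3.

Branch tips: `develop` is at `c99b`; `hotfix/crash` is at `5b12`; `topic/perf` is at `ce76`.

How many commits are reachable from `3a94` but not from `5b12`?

3

Reachable from 3a94: {3a94, 47fb, 7da8, 8a95, 915d, e2b5}.
Reachable from 5b12: {5b12, 7da8, 8a95, 915d, acf8}.
In 3a94's history but not 5b12's: {3a94, 47fb, e2b5} — 3 commits.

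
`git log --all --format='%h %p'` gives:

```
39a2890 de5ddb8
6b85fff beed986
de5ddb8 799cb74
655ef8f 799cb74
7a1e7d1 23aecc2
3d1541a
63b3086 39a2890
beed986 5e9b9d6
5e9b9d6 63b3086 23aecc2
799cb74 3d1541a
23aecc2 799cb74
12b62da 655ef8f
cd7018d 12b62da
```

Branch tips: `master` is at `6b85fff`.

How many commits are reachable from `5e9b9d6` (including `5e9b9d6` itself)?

7

Walking parent pointers from 5e9b9d6: reachable set = {23aecc2, 39a2890, 3d1541a, 5e9b9d6, 63b3086, 799cb74, de5ddb8}.
That is 7 commits.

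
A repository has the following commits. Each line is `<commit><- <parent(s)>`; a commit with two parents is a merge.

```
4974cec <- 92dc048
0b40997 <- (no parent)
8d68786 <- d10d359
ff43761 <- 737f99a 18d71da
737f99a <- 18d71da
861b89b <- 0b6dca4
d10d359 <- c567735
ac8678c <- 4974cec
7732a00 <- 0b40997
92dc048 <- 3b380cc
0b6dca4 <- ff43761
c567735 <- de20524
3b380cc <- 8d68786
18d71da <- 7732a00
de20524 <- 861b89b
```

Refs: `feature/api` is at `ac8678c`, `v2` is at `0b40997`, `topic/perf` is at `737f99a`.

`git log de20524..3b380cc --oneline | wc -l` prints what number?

Reachable from 3b380cc: {0b40997, 0b6dca4, 18d71da, 3b380cc, 737f99a, 7732a00, 861b89b, 8d68786, c567735, d10d359, de20524, ff43761}.
Reachable from de20524: {0b40997, 0b6dca4, 18d71da, 737f99a, 7732a00, 861b89b, de20524, ff43761}.
In 3b380cc's history but not de20524's: {3b380cc, 8d68786, c567735, d10d359} — 4 commits.

4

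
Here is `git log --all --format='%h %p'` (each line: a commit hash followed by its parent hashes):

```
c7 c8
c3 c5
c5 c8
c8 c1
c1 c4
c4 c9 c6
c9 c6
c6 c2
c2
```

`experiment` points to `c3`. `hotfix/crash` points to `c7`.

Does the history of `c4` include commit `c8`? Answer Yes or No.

Ancestors of c4: {c2, c4, c6, c9}.
c8 is not in that set, so it is not an ancestor of c4.

No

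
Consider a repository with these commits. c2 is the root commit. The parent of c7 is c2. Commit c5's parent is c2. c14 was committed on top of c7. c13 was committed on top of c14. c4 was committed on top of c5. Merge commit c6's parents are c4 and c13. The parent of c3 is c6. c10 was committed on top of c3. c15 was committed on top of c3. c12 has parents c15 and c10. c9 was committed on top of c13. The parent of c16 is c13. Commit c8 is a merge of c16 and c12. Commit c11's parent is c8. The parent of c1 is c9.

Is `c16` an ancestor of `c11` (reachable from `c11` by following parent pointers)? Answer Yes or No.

Yes

Ancestors of c11 (commits reachable by following parents): {c10, c11, c12, c13, c14, c15, c16, c2, c3, c4, c5, c6, c7, c8}.
c16 is in that set, so it is an ancestor of c11.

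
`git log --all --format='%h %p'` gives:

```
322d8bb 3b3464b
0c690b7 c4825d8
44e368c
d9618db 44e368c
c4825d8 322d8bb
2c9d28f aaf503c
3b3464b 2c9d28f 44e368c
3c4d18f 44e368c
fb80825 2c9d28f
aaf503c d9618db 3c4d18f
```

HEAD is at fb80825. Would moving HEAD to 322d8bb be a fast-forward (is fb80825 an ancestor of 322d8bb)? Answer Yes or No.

No

A fast-forward from fb80825 to 322d8bb is possible iff fb80825 is an ancestor of 322d8bb.
Ancestors of 322d8bb: {2c9d28f, 322d8bb, 3b3464b, 3c4d18f, 44e368c, aaf503c, d9618db}.
fb80825 is not among them, so fast-forward is not possible.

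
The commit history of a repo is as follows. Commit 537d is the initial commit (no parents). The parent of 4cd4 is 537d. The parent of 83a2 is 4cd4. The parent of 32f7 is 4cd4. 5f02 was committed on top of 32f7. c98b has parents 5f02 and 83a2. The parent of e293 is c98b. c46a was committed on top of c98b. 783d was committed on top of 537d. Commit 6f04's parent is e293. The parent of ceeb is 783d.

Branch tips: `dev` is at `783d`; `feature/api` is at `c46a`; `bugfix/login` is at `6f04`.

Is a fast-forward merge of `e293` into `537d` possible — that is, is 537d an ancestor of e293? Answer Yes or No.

Yes

A fast-forward from 537d to e293 is possible iff 537d is an ancestor of e293.
Ancestors of e293: {32f7, 4cd4, 537d, 5f02, 83a2, c98b, e293}.
537d is among them, so fast-forward is possible.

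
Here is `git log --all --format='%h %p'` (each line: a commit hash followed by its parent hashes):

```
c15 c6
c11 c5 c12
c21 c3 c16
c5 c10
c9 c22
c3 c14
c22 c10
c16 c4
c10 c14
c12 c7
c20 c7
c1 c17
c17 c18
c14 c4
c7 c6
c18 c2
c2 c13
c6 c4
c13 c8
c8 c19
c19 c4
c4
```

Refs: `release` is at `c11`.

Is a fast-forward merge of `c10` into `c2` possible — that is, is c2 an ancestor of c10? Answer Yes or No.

A fast-forward from c2 to c10 is possible iff c2 is an ancestor of c10.
Ancestors of c10: {c10, c14, c4}.
c2 is not among them, so fast-forward is not possible.

No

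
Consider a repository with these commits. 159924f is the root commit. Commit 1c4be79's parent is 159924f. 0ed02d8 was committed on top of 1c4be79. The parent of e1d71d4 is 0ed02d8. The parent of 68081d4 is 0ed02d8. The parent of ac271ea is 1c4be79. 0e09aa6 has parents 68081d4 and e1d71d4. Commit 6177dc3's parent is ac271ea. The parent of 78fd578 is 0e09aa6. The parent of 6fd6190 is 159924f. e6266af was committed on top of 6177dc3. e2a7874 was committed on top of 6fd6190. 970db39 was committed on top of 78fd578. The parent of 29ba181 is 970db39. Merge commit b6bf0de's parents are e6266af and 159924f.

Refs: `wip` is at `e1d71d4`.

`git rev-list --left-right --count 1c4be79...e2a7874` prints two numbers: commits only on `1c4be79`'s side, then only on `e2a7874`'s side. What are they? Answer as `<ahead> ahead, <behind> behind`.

Reachable from 1c4be79: {159924f, 1c4be79}.
Reachable from e2a7874: {159924f, 6fd6190, e2a7874}.
Only in 1c4be79's history (ahead): {1c4be79} — 1.
Only in e2a7874's history (behind): {6fd6190, e2a7874} — 2.

1 ahead, 2 behind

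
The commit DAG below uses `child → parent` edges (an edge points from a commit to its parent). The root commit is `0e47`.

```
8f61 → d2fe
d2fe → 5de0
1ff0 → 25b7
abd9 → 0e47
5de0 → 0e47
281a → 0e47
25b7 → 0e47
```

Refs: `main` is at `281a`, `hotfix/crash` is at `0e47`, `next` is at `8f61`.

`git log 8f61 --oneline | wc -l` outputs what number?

Walking parent pointers from 8f61: reachable set = {0e47, 5de0, 8f61, d2fe}.
That is 4 commits.

4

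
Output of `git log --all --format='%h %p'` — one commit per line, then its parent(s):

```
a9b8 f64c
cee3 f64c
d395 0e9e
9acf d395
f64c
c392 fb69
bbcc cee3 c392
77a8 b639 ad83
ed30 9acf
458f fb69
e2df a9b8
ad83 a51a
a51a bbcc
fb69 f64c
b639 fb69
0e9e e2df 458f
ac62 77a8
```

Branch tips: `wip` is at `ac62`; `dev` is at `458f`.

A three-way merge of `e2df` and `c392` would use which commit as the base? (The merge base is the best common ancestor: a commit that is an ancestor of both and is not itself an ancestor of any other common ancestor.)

Ancestors of e2df: {a9b8, e2df, f64c}.
Ancestors of c392: {c392, f64c, fb69}.
Common ancestors: {f64c}.
The only common ancestor is f64c, so it is the merge base.

f64c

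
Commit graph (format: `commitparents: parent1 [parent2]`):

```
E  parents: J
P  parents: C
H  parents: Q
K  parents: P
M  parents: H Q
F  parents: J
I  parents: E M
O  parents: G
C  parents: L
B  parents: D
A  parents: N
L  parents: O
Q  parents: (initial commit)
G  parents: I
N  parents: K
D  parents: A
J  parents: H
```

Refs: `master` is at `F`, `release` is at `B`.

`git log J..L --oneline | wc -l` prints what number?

Reachable from L: {E, G, H, I, J, L, M, O, Q}.
Reachable from J: {H, J, Q}.
In L's history but not J's: {E, G, I, L, M, O} — 6 commits.

6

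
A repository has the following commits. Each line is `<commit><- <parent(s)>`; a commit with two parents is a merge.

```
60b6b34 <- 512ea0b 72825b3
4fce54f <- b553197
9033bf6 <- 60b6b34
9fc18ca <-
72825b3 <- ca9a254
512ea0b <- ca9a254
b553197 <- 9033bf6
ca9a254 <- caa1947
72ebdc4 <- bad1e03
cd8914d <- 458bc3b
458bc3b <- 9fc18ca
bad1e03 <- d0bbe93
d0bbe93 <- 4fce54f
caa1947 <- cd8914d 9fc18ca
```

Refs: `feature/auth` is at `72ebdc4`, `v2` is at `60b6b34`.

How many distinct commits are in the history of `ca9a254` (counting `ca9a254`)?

Walking parent pointers from ca9a254: reachable set = {458bc3b, 9fc18ca, ca9a254, caa1947, cd8914d}.
That is 5 commits.

5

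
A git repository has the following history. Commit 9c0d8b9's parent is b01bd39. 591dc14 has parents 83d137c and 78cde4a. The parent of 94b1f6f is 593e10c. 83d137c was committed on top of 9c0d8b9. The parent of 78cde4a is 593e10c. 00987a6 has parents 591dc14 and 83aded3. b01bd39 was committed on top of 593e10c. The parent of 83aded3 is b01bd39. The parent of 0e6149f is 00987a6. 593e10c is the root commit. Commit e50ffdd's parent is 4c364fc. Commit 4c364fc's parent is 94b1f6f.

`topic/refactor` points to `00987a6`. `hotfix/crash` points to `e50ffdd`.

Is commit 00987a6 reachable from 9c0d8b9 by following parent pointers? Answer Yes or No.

Ancestors of 9c0d8b9: {593e10c, 9c0d8b9, b01bd39}.
00987a6 is not in that set, so it is not an ancestor of 9c0d8b9.

No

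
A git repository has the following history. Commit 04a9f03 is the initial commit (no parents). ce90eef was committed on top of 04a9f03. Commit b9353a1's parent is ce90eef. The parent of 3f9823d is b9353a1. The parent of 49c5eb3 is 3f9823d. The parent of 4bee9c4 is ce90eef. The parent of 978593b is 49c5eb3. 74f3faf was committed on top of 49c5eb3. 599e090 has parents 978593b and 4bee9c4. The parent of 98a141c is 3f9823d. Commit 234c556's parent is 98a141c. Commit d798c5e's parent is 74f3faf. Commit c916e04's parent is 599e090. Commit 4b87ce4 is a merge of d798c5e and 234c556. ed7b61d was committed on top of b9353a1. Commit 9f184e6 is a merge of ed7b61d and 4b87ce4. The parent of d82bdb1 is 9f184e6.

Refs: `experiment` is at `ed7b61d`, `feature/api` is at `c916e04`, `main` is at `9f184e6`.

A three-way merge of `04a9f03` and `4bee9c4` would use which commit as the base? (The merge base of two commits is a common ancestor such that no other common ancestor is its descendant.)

04a9f03

Ancestors of 04a9f03: {04a9f03}.
Ancestors of 4bee9c4: {04a9f03, 4bee9c4, ce90eef}.
Common ancestors: {04a9f03}.
The only common ancestor is 04a9f03, so it is the merge base.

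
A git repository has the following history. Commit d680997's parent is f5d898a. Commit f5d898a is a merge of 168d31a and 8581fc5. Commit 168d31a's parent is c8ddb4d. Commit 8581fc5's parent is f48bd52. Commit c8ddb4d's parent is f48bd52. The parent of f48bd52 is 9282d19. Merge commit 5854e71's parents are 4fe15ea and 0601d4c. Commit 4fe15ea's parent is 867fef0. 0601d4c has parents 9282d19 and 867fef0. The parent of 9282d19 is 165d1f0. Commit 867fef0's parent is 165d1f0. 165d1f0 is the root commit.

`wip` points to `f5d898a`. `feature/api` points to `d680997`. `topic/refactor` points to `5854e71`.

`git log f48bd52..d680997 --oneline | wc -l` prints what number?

5

Reachable from d680997: {165d1f0, 168d31a, 8581fc5, 9282d19, c8ddb4d, d680997, f48bd52, f5d898a}.
Reachable from f48bd52: {165d1f0, 9282d19, f48bd52}.
In d680997's history but not f48bd52's: {168d31a, 8581fc5, c8ddb4d, d680997, f5d898a} — 5 commits.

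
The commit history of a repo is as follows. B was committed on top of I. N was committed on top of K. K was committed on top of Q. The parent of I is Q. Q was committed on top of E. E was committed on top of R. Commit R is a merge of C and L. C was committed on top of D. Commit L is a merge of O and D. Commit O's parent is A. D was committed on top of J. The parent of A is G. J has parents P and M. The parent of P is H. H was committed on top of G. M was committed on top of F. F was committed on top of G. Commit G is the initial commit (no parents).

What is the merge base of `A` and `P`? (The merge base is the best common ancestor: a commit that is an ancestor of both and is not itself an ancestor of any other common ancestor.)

G

Ancestors of A: {A, G}.
Ancestors of P: {G, H, P}.
Common ancestors: {G}.
The only common ancestor is G, so it is the merge base.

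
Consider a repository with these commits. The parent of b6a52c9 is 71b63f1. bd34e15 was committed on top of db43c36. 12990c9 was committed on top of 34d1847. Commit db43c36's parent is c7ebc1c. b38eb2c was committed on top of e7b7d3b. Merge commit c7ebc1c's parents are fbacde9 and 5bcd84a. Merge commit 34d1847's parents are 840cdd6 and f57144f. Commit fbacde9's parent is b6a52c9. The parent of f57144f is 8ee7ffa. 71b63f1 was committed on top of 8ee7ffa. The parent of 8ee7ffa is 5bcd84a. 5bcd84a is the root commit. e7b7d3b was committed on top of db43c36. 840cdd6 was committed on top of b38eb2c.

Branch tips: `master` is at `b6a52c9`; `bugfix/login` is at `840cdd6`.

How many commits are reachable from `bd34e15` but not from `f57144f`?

Reachable from bd34e15: {5bcd84a, 71b63f1, 8ee7ffa, b6a52c9, bd34e15, c7ebc1c, db43c36, fbacde9}.
Reachable from f57144f: {5bcd84a, 8ee7ffa, f57144f}.
In bd34e15's history but not f57144f's: {71b63f1, b6a52c9, bd34e15, c7ebc1c, db43c36, fbacde9} — 6 commits.

6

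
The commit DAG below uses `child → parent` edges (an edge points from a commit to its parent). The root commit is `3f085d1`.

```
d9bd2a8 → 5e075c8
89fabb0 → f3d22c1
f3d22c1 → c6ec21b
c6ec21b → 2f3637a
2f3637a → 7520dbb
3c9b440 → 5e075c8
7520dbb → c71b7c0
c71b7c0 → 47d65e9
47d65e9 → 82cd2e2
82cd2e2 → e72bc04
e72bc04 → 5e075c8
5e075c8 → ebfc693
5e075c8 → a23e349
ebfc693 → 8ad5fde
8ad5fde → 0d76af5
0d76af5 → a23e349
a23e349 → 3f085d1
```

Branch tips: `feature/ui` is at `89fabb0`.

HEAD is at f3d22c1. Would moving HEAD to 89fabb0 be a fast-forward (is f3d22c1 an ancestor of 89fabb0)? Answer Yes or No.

Yes

A fast-forward from f3d22c1 to 89fabb0 is possible iff f3d22c1 is an ancestor of 89fabb0.
Ancestors of 89fabb0: {0d76af5, 2f3637a, 3f085d1, 47d65e9, 5e075c8, 7520dbb, 82cd2e2, 89fabb0, 8ad5fde, a23e349, c6ec21b, c71b7c0, e72bc04, ebfc693, f3d22c1}.
f3d22c1 is among them, so fast-forward is possible.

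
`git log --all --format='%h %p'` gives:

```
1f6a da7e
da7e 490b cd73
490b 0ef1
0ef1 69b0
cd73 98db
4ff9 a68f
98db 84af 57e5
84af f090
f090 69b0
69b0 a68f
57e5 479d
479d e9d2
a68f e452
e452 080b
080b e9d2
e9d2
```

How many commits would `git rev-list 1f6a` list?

15

Walking parent pointers from 1f6a: reachable set = {080b, 0ef1, 1f6a, 479d, 490b, 57e5, 69b0, 84af, 98db, a68f, cd73, da7e, e452, e9d2, f090}.
That is 15 commits.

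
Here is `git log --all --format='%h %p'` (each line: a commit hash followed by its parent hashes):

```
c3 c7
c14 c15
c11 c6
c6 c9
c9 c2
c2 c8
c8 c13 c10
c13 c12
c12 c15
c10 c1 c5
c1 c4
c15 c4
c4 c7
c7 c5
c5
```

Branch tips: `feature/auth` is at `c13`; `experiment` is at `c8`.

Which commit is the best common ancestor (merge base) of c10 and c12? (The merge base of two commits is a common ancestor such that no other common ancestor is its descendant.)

Ancestors of c10: {c1, c10, c4, c5, c7}.
Ancestors of c12: {c12, c15, c4, c5, c7}.
Common ancestors: {c4, c5, c7}.
Among these, c4 is not an ancestor of any other common ancestor — it is the merge base.

c4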